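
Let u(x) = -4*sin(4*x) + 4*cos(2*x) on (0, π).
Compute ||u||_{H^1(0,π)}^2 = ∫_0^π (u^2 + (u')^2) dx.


||u||_{H^1(0,π)}^2 = 176*π

u'(x) = -8*sin(2*x) - 16*cos(4*x).
Expand u² and (u')² and integrate term by term on (0, π), using: for integers n ≥ 1, ∫_0^π sin²(nx) dx = ∫_0^π cos²(nx) dx = π/2; for n ≠ n', ∫_0^π sin(nx)sin(n'x) dx = ∫_0^π cos(nx)cos(n'x) dx = 0; and by product-to-sum, ∫_0^π sin(nx)cos(n'x) dx = ½∫_0^π [sin((n+n')x) + sin((n−n')x)] dx, which is 0 when n+n' is even and 2n/(n²−n'²) when n+n' is odd (it need not vanish on (0, π)).
  u² squared terms: (-4)²·∫sin(4x)² dx = 16·π/2 = 8*π;  (4)²·∫cos(2x)² dx = 16·π/2 = 8*π.
  u² cross terms: 2·(-4)·(4)·∫sin(4x)·cos(2x) dx = -32·(0) = 0.
  So ∫_0^π u² dx = 8*π + 8*π + 0 = 16*π.
  (u')² squared terms: (-16)²·∫cos(4x)² dx = 256·π/2 = 128*π;  (-8)²·∫sin(2x)² dx = 64·π/2 = 32*π.
  (u')² cross terms: 2·(-16)·(-8)·∫cos(4x)·sin(2x) dx = 256·(0) = 0.
  So ∫_0^π (u')² dx = 128*π + 32*π + 0 = 160*π.
||u||_{H^1}^2 = (16*π) + (160*π) = 176*π.


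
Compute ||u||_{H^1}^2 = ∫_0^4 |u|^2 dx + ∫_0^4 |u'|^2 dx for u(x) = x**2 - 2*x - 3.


||u||_{H^1}^2 = 1132/15

The H^1 norm (squared) on an interval (0, L) is
  ||u||_{H^1}^2 = ∫_0^L u(x)^2 dx + ∫_0^L u'(x)^2 dx.
Compute u'(x) = 2*x - 2.
Then u(x)^2 = x**4 - 4*x**3 - 2*x**2 + 12*x + 9 and u'(x)^2 = 4*x**2 - 8*x + 4.
Integrate each monomial from 0 to 4 using ∫_0^4 c·x^n dx = c·4^(n+1)/(n+1):
  ∫_0^4 u(x)^2 dx = ∫_0^4 (x^4 - 4*x^3 - 2*x^2 + 12*x + 9) dx. Term by term:
    ∫_0^4 x^4 dx = 1024/5;  ∫_0^4 -4*x^3 dx = -256;  ∫_0^4 -2*x^2 dx = -128/3;
    ∫_0^4 12*x dx = 96;  ∫_0^4 9 dx = 36.
  Sum: 1024/5 − 256 − 128/3 + 96 + 36 = 572/15.
  ∫_0^4 u'(x)^2 dx = ∫_0^4 (4*x^2 - 8*x + 4) dx. Term by term:
    ∫_0^4 4*x^2 dx = 256/3;  ∫_0^4 -8*x dx = -64;  ∫_0^4 4 dx = 16.
  Sum: 256/3 − 64 + 16 = 112/3.
Adding: ||u||_{H^1}^2 = 572/15 + 112/3 = 1132/15.


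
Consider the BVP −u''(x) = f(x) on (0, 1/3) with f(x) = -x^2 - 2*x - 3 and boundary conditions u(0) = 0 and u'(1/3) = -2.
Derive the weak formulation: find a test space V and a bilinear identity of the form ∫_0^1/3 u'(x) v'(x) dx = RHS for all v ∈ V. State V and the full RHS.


V = {v ∈ H^1(0, 1/3) : v(0) = 0} (test functions vanish at x = 0 where u is specified); weak form: ∫_0^1/3 u'v' dx = ∫_0^1/3 (-x^2 - 2*x - 3) v dx − 2·v(1/3) for all v ∈ V.

Multiply both sides by a test function v and integrate from 0 to 1/3:
  ∫_0^1/3 −u''(x) v(x) dx = ∫_0^1/3 f(x) v(x) dx.
Integrate the LHS by parts once:
  ∫_0^1/3 −u'' v dx = −[u'(x) v(x)]_0^1/3 + ∫_0^1/3 u'(x) v'(x) dx.
Thus ∫_0^1/3 u'(x) v'(x) dx = ∫_0^1/3 f(x) v(x) dx + [u'(x) v(x)]_0^1/3.
Choose V so that boundary terms are either known or forced to vanish.
Mixed BC: u(0) = 0 (Dirichlet) and u'(1/3) = -2 (Neumann). Define V = {v ∈ H^1(0, 1/3) : v(0) = 0}. Then [u' v]_0^1/3 = u'(1/3)·v(1/3) − u'(0)·0 = − 2·v(1/3).
Weak formulation: find u (satisfying any essential BC) such that ∫_0^1/3 u'(x) v'(x) dx = ∫_0^1/3 f v dx − 2·v(1/3) for all v ∈ V (Dirichlet at 0 absorbed into V; Neumann datum at x = 1/3 contributes the boundary term).
Substituting f(x) = -x^2 - 2*x - 3, the right-hand side is ∫_0^1/3 (-x^2 - 2*x - 3) v dx − 2·v(1/3).


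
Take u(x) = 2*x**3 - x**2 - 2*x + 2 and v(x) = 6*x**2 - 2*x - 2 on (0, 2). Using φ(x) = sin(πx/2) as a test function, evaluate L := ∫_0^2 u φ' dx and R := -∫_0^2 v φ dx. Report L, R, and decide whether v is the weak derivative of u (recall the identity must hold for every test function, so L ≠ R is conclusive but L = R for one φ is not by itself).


LHS = -32/π + 192/π^3, RHS = -32/π + 192/π^3. Yes, v = u' weakly.

u(x) = 2*x**3 - x**2 - 2*x + 2, classical derivative u'(x) = 6*x**2 - 2*x - 2.
φ(x) = sin(πx/2), so φ'(x) = π*cos(π*x/2)/2.
Note φ(0) = φ(2) = 0, so the boundary term u·φ vanishes.
LHS = ∫_0^2 u(x) φ'(x) dx = ∫_0^2 (π*x^3*cos(π*x/2) - π*x^2*cos(π*x/2)/2 - π*x*cos(π*x/2) + π*cos(π*x/2)) dx. Term by term:
  ∫_0^2 π*cos(π*x/2) dx = 0;  ∫_0^2 π*x^3*cos(π*x/2) dx = -48/π + 192/π^3;  ∫_0^2 -π*x*cos(π*x/2) dx = 8/π;
  ∫_0^2 -π*x^2*cos(π*x/2)/2 dx = 8/π.
Sum: 0 + -48/π + 192/π^3 + 8/π + 8/π = -32/π + 192/π^3.
So LHS = -32/π + 192/π^3.
∫_0^2 v(x) φ(x) dx = ∫_0^2 (6*x^2*sin(π*x/2) - 2*x*sin(π*x/2) - 2*sin(π*x/2)) dx. Term by term:
  ∫_0^2 -2*sin(π*x/2) dx = -8/π;  ∫_0^2 -2*x*sin(π*x/2) dx = -8/π;  ∫_0^2 6*x^2*sin(π*x/2) dx = -192/π^3 + 48/π.
Sum: -8/π − 8/π + -192/π^3 + 48/π = -192/π^3 + 32/π.
So RHS = -∫_0^2 v(x) φ(x) dx = -32/π + 192/π^3.
LHS = RHS, so the identity holds for this test φ.
Moreover u is smooth here and v(x) = u'(x) = 6*x**2 - 2*x - 2 pointwise, so the identity holds for every test function. Hence v is the weak derivative of u.


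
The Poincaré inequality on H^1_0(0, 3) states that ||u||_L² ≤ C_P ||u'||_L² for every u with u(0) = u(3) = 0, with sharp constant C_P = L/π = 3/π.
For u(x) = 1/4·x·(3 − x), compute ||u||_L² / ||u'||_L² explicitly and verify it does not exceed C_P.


||u||_L² / ||u'||_L² = 3*sqrt(10)/10 < C_P = 3/π.

u(x) = 1/4·x·(3 − x), so u'(x) = 3/4 - x/2.
u(x) = 1/4·x·(3 − x) vanishes at x = 0 and x = 3, so u ∈ H^1_0(0, 3). Differentiate via the product rule and integrate the resulting polynomials term by term.
  ∫_0^3 u² dx = ∫_0^3 (x^4/16 - 3*x^3/8 + 9*x^2/16) dx. Term by term:
    ∫_0^3 x^4/16 dx = 243/80;  ∫_0^3 -3*x^3/8 dx = -243/32;  ∫_0^3 9*x^2/16 dx = 81/16.
  Sum: 243/80 − 243/32 + 81/16 = 81/160.
  ∫_0^3 (u')² dx = ∫_0^3 (x^2/4 - 3*x/4 + 9/16) dx. Term by term:
    ∫_0^3 x^2/4 dx = 9/4;  ∫_0^3 -3*x/4 dx = -27/8;  ∫_0^3 9/16 dx = 27/16.
  Sum: 9/4 − 27/8 + 27/16 = 9/16.
∫_0^3 u² dx = 81/160, so ||u||_L² = 9*sqrt(10)/40.
∫_0^3 (u')² dx = 9/16, so ||u'||_L² = 3/4.
Ratio ||u||_L² / ||u'||_L² = 3*sqrt(10)/10.
Sharp Poincaré constant on H^1_0(0, 3) is C_P = L/π = 3/π, achieved by sin(π/3·x).
A polynomial bump cannot attain the sharp Poincaré constant (only the first sine eigenfunction does), so the ratio is strictly less than C_P, consistent with ||u||_L² ≤ C_P ||u'||_L².


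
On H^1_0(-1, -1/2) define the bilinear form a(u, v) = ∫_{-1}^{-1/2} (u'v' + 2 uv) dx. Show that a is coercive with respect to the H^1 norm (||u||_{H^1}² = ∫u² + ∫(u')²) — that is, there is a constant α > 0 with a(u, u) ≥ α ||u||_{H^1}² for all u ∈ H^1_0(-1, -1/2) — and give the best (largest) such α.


α = 1

Coercivity of a(·,·) on H^1_0(-1, -1/2) means a(u, u) ≥ α ||u||_{H^1}² for every u ∈ H^1_0.
The interval has length L = 1/2, and Poincaré/coercivity depend only on L. Here a(u, u) = ∫(u')² + (2)·∫u².
Here c = 2 ≥ 1, so a(u,u) = ∫(u')² + c∫u² ≥ ∫(u')² + ∫u² = ||u||_{H^1}², i.e. α = 1 works. No larger α is possible: a(u,u) ≥ α||u||_{H^1}² means (1−α)∫(u')² ≥ (α−c)∫u², and for the modes u_n = sin(nπ(x−x₀)/L) (x₀ the left endpoint) one has ∫u_n²/∫(u_n')² = (L/(nπ))² → 0, so a(u_n,u_n)/||u_n||_{H^1}² → 1. Hence the optimal constant is α = 1.
Therefore α = 1.


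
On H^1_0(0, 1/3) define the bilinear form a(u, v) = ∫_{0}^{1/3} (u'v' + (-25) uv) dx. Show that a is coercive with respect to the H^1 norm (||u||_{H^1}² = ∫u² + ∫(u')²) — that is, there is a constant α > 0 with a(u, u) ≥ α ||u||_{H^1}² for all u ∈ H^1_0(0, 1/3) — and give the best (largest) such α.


α = (-25 + 9*π^2)/(1 + 9*π^2)

Coercivity of a(·,·) on H^1_0(0, 1/3) means a(u, u) ≥ α ||u||_{H^1}² for every u ∈ H^1_0.
The interval has length L = 1/3, and Poincaré/coercivity depend only on L. Here a(u, u) = ∫(u')² + (-25)·∫u².
Here c = -25 < 0 with |c| < (π/L)² = 9*π^2, so coercivity still holds. The condition a(u,u) ≥ α||u||_{H^1}² reads (1−α)∫(u')² ≥ (α−c)∫u². Any admissible α is ≤ 1 (rapidly oscillating u have ∫u²/∫(u')² → 0), and α = 1 would force 0 ≥ (1−c)∫u², impossible since c < 1; so 1−α > 0. By the sharp Poincaré inequality on H^1_0 of an interval of length L, ∫(u')² ≥ (π/L)²∫u² with equality for the first sine mode sin(π(x−x₀)/L) (x₀ the left endpoint), so the inequality holds for all u iff (1−α)(π/L)² ≥ α − c, i.e. α ≤ ((π/L)² + c)/((π/L)² + 1) = (1 + c(L/π)²)/(1 + (L/π)²). (Direct route, valid since c ≤ 0: Poincaré gives c∫u² ≥ c(L/π)²∫(u')², so a(u,u) ≥ (1 + c(L/π)²)∫(u')², while ||u||_{H^1}² ≤ (1 + (L/π)²)∫(u')²; dividing yields the same α.) With (π/L)² = 9*π^2 and c = -25, the largest admissible constant is α = ((π/L)² + c)/((π/L)² + 1).
Simplifying, α = (-25 + 9*π^2)/(1 + 9*π^2).


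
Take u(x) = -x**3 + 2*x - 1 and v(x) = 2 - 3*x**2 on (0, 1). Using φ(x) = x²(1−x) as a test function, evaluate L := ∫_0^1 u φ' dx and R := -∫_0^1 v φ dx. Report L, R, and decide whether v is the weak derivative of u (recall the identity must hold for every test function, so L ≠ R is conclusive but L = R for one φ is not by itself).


LHS = -1/15, RHS = -1/15. Yes, v = u' weakly.

u(x) = -x**3 + 2*x - 1, classical derivative u'(x) = 2 - 3*x**2.
φ(x) = x²(1−x), so φ'(x) = x*(2 - 3*x).
Note φ(0) = φ(1) = 0, so the boundary term u·φ vanishes.
LHS = ∫_0^1 u(x) φ'(x) dx = ∫_0^1 (3*x^5 - 2*x^4 - 6*x^3 + 7*x^2 - 2*x) dx. Term by term:
  ∫_0^1 3*x^5 dx = 1/2;  ∫_0^1 -2*x^4 dx = -2/5;  ∫_0^1 -6*x^3 dx = -3/2;
  ∫_0^1 7*x^2 dx = 7/3;  ∫_0^1 -2*x dx = -1.
Sum: 1/2 − 2/5 − 3/2 + 7/3 − 1 = -1/15.
So LHS = -1/15.
∫_0^1 v(x) φ(x) dx = ∫_0^1 (3*x^5 - 3*x^4 - 2*x^3 + 2*x^2) dx. Term by term:
  ∫_0^1 3*x^5 dx = 1/2;  ∫_0^1 -3*x^4 dx = -3/5;  ∫_0^1 -2*x^3 dx = -1/2;
  ∫_0^1 2*x^2 dx = 2/3.
Sum: 1/2 − 3/5 − 1/2 + 2/3 = 1/15.
So RHS = -∫_0^1 v(x) φ(x) dx = -1/15.
LHS = RHS, so the identity holds for this test φ.
Moreover u is smooth here and v(x) = u'(x) = 2 - 3*x**2 pointwise, so the identity holds for every test function. Hence v is the weak derivative of u.


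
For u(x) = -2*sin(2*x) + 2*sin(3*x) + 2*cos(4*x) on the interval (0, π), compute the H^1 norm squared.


||u||_{H^1(0,π)}^2 = -816/7 + 64*π

u'(x) = -8*sin(4*x) - 4*cos(2*x) + 6*cos(3*x).
Expand u² and (u')² and integrate term by term on (0, π), using: for integers n ≥ 1, ∫_0^π sin²(nx) dx = ∫_0^π cos²(nx) dx = π/2; for n ≠ n', ∫_0^π sin(nx)sin(n'x) dx = ∫_0^π cos(nx)cos(n'x) dx = 0; and by product-to-sum, ∫_0^π sin(nx)cos(n'x) dx = ½∫_0^π [sin((n+n')x) + sin((n−n')x)] dx, which is 0 when n+n' is even and 2n/(n²−n'²) when n+n' is odd (it need not vanish on (0, π)).
  u² squared terms: (-2)²·∫sin(2x)² dx = 4·π/2 = 2*π;  (2)²·∫cos(4x)² dx = 4·π/2 = 2*π;  (2)²·∫sin(3x)² dx = 4·π/2 = 2*π.
  u² cross terms: 2·(-2)·(2)·∫sin(2x)·cos(4x) dx = -8·(0) = 0;  2·(-2)·(2)·∫sin(2x)·sin(3x) dx = -8·(0) = 0;  2·(2)·(2)·∫cos(4x)·sin(3x) dx = 8·(-6/7) = -48/7.
  So ∫_0^π u² dx = 2*π + 2*π + 2*π + 0 + 0 − 48/7 = -48/7 + 6*π.
  (u')² squared terms: (-8)²·∫sin(4x)² dx = 64·π/2 = 32*π;  (-4)²·∫cos(2x)² dx = 16·π/2 = 8*π;  (6)²·∫cos(3x)² dx = 36·π/2 = 18*π.
  (u')² cross terms: 2·(-8)·(-4)·∫sin(4x)·cos(2x) dx = 64·(0) = 0;  2·(-8)·(6)·∫sin(4x)·cos(3x) dx = -96·(8/7) = -768/7;  2·(-4)·(6)·∫cos(2x)·cos(3x) dx = -48·(0) = 0.
  So ∫_0^π (u')² dx = 32*π + 8*π + 18*π + 0 − 768/7 + 0 = -768/7 + 58*π.
||u||_{H^1}^2 = (-48/7 + 6*π) + (-768/7 + 58*π) = -816/7 + 64*π.


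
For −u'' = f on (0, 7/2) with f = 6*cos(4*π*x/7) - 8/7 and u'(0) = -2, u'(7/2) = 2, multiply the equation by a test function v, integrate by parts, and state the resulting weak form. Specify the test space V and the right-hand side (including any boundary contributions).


V = H^1(0, 7/2) (v unrestricted at boundary; u is determined up to an additive constant); weak form: ∫_0^7/2 u'v' dx = ∫_0^7/2 (6*cos(4*π*x/7) - 8/7) v dx + 2·v(7/2) + 2·v(0) for all v ∈ V.

Multiply both sides by a test function v and integrate from 0 to 7/2:
  ∫_0^7/2 −u''(x) v(x) dx = ∫_0^7/2 f(x) v(x) dx.
Integrate the LHS by parts once:
  ∫_0^7/2 −u'' v dx = −[u'(x) v(x)]_0^7/2 + ∫_0^7/2 u'(x) v'(x) dx.
Thus ∫_0^7/2 u'(x) v'(x) dx = ∫_0^7/2 f(x) v(x) dx + [u'(x) v(x)]_0^7/2.
Choose V so that boundary terms are either known or forced to vanish.
u has inhomogeneous Neumann u'(0) = -2, u'(7/2) = 2. [u' v]_0^7/2 = (2)·v(7/2) − (-2)·v(0) = 2·v(7/2) + 2·v(0). Take V = H^1(0, 7/2); boundary term becomes part of RHS.
Weak formulation: find u (satisfying any essential BC) such that ∫_0^7/2 u'(x) v'(x) dx = ∫_0^7/2 f v dx + 2·v(7/2) + 2·v(0) for all v ∈ V (Neumann data are natural BCs: they enter the RHS as boundary terms).
Substituting f(x) = 6*cos(4*π*x/7) - 8/7, the right-hand side is ∫_0^7/2 (6*cos(4*π*x/7) - 8/7) v dx + 2·v(7/2) + 2·v(0).
Compatibility check (pure Neumann): taking v ≡ 1 ∈ V gives 0 = ∫_0^7/2 f dx + (2) − (-2), i.e. ∫_0^7/2 f dx must equal u'(0) − u'(7/2) = -4. Indeed ∫_0^7/2 (6*cos(4*π*x/7) - 8/7) dx = -4, so the data are compatible. The solution is then unique only up to an additive constant (fix it e.g. by requiring ∫_0^7/2 u dx = 0).


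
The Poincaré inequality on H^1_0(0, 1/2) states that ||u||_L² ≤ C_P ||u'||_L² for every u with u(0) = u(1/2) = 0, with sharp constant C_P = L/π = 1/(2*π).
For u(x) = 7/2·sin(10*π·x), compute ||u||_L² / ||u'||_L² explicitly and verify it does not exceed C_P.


||u||_L² / ||u'||_L² = 1/(10*π) < C_P = 1/(2*π).

u(x) = 7/2·sin(10*π·x), so u'(x) = 35*π*cos(10*π*x).
Writing u(x) = A·sin(kπx/L) with A = 7/2 and k = 5, use ∫_0^L sin²(kπx/L) dx = L/2 and ∫_0^L cos²(kπx/L) dx = L/2.
u² = 49/4·sin²(10*π·x) and (u')² = 1225*π^2·cos²(10*π·x), and each of sin², cos² integrates to L/2 = 1/4 over (0, 1/2).
∫_0^1/2 u² dx = 49/16, so ||u||_L² = 7/4.
∫_0^1/2 (u')² dx = 1225*π^2/4, so ||u'||_L² = 35*π/2.
Ratio ||u||_L² / ||u'||_L² = 1/(10*π).
Sharp Poincaré constant on H^1_0(0, 1/2) is C_P = L/π = 1/(2*π), achieved by sin(2*π·x).
This is the k = 5 harmonic; the ratio L/(kπ) is strictly less than C_P = L/π, consistent with the sharp inequality ||u||_L² ≤ C_P ||u'||_L².


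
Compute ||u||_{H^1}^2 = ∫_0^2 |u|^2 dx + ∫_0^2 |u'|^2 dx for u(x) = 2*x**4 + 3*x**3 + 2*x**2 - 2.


||u||_{H^1}^2 = 1552456/315

The H^1 norm (squared) on an interval (0, L) is
  ||u||_{H^1}^2 = ∫_0^L u(x)^2 dx + ∫_0^L u'(x)^2 dx.
Compute u'(x) = 8*x**3 + 9*x**2 + 4*x.
Then u(x)^2 = 4*x**8 + 12*x**7 + 17*x**6 + 12*x**5 - 4*x**4 - 12*x**3 - 8*x**2 + 4 and u'(x)^2 = 64*x**6 + 144*x**5 + 145*x**4 + 72*x**3 + 16*x**2.
Integrate each monomial from 0 to 2 using ∫_0^2 c·x^n dx = c·2^(n+1)/(n+1):
  ∫_0^2 u(x)^2 dx = ∫_0^2 (4*x^8 + 12*x^7 + 17*x^6 + 12*x^5 - 4*x^4 - 12*x^3 - 8*x^2 + 4) dx. Term by term:
    ∫_0^2 4*x^8 dx = 2048/9;  ∫_0^2 12*x^7 dx = 384;  ∫_0^2 17*x^6 dx = 2176/7;
    ∫_0^2 12*x^5 dx = 128;  ∫_0^2 -4*x^4 dx = -128/5;  ∫_0^2 -12*x^3 dx = -48;
    ∫_0^2 -8*x^2 dx = -64/3;  ∫_0^2 4 dx = 8.
  Sum: 2048/9 + 384 + 2176/7 + 128 − 128/5 − 48 − 64/3 + 8 = 303496/315.
  ∫_0^2 u'(x)^2 dx = ∫_0^2 (64*x^6 + 144*x^5 + 145*x^4 + 72*x^3 + 16*x^2) dx. Term by term:
    ∫_0^2 64*x^6 dx = 8192/7;  ∫_0^2 144*x^5 dx = 1536;  ∫_0^2 145*x^4 dx = 928;
    ∫_0^2 72*x^3 dx = 288;  ∫_0^2 16*x^2 dx = 128/3.
  Sum: 8192/7 + 1536 + 928 + 288 + 128/3 = 83264/21.
Adding: ||u||_{H^1}^2 = 303496/315 + 83264/21 = 1552456/315.


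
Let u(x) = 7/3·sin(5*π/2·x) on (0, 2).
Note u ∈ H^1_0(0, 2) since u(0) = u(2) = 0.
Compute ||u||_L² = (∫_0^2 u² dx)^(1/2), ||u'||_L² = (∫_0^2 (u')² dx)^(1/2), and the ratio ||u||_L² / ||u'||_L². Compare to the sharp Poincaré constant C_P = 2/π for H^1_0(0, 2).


||u||_L² / ||u'||_L² = 2/(5*π) < C_P = 2/π.

u(x) = 7/3·sin(5*π/2·x), so u'(x) = 35*π*cos(5*π*x/2)/6.
Writing u(x) = A·sin(kπx/L) with A = 7/3 and k = 5, use ∫_0^L sin²(kπx/L) dx = L/2 and ∫_0^L cos²(kπx/L) dx = L/2.
u² = 49/9·sin²(5*π/2·x) and (u')² = 1225*π^2/36·cos²(5*π/2·x), and each of sin², cos² integrates to L/2 = 1 over (0, 2).
∫_0^2 u² dx = 49/9, so ||u||_L² = 7/3.
∫_0^2 (u')² dx = 1225*π^2/36, so ||u'||_L² = 35*π/6.
Ratio ||u||_L² / ||u'||_L² = 2/(5*π).
Sharp Poincaré constant on H^1_0(0, 2) is C_P = L/π = 2/π, achieved by sin(π/2·x).
This is the k = 5 harmonic; the ratio L/(kπ) is strictly less than C_P = L/π, consistent with the sharp inequality ||u||_L² ≤ C_P ||u'||_L².


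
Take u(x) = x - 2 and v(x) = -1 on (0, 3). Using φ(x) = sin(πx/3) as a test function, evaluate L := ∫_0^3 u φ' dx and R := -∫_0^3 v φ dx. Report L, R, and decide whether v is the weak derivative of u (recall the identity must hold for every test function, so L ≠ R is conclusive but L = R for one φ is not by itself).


LHS = -6/π, RHS = 6/π. No, v is not the weak derivative of u.

u(x) = x - 2, classical derivative u'(x) = 1.
φ(x) = sin(πx/3), so φ'(x) = π*cos(π*x/3)/3.
Note φ(0) = φ(3) = 0, so the boundary term u·φ vanishes.
LHS = ∫_0^3 u(x) φ'(x) dx = ∫_0^3 (π*x*cos(π*x/3)/3 - 2*π*cos(π*x/3)/3) dx. Term by term:
  ∫_0^3 -2*π*cos(π*x/3)/3 dx = 0;  ∫_0^3 π*x*cos(π*x/3)/3 dx = -6/π.
Sum: 0 − 6/π = -6/π.
So LHS = -6/π.
∫_0^3 v(x) φ(x) dx = ∫_0^3 (-sin(π*x/3)) dx. Term by term:
  ∫_0^3 -sin(π*x/3) dx = -6/π.
So RHS = -∫_0^3 v(x) φ(x) dx = 6/π.
LHS − RHS = -12/π ≠ 0, so the identity fails.
(For a valid weak derivative the identity must hold for EVERY test function, in particular this one. The failure shows v is NOT the weak derivative of u.)
Correct weak derivative would be u'(x) = 1.


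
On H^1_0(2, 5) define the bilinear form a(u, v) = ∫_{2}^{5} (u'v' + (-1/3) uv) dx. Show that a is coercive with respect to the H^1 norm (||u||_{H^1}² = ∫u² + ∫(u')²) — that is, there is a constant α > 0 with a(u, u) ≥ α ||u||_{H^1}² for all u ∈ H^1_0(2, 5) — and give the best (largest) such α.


α = (-3 + π^2)/(9 + π^2)

Coercivity of a(·,·) on H^1_0(2, 5) means a(u, u) ≥ α ||u||_{H^1}² for every u ∈ H^1_0.
The interval has length L = 3, and Poincaré/coercivity depend only on L. Here a(u, u) = ∫(u')² + (-1/3)·∫u².
Here c = -1/3 < 0 with |c| < (π/L)² = π^2/9, so coercivity still holds. The condition a(u,u) ≥ α||u||_{H^1}² reads (1−α)∫(u')² ≥ (α−c)∫u². Any admissible α is ≤ 1 (rapidly oscillating u have ∫u²/∫(u')² → 0), and α = 1 would force 0 ≥ (1−c)∫u², impossible since c < 1; so 1−α > 0. By the sharp Poincaré inequality on H^1_0 of an interval of length L, ∫(u')² ≥ (π/L)²∫u² with equality for the first sine mode sin(π(x−x₀)/L) (x₀ the left endpoint), so the inequality holds for all u iff (1−α)(π/L)² ≥ α − c, i.e. α ≤ ((π/L)² + c)/((π/L)² + 1) = (1 + c(L/π)²)/(1 + (L/π)²). (Direct route, valid since c ≤ 0: Poincaré gives c∫u² ≥ c(L/π)²∫(u')², so a(u,u) ≥ (1 + c(L/π)²)∫(u')², while ||u||_{H^1}² ≤ (1 + (L/π)²)∫(u')²; dividing yields the same α.) With (π/L)² = π^2/9 and c = -1/3, the largest admissible constant is α = ((π/L)² + c)/((π/L)² + 1).
Simplifying, α = (-3 + π^2)/(9 + π^2).


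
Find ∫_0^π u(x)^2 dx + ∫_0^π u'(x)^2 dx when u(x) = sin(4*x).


||u||_{H^1(0,π)}^2 = 17*π/2

u'(x) = 4*cos(4*x).
Expand u² and (u')² and integrate term by term on (0, π), using: for integers n ≥ 1, ∫_0^π sin²(nx) dx = ∫_0^π cos²(nx) dx = π/2; for n ≠ n', ∫_0^π sin(nx)sin(n'x) dx = ∫_0^π cos(nx)cos(n'x) dx = 0; and by product-to-sum, ∫_0^π sin(nx)cos(n'x) dx = ½∫_0^π [sin((n+n')x) + sin((n−n')x)] dx, which is 0 when n+n' is even and 2n/(n²−n'²) when n+n' is odd (it need not vanish on (0, π)).
  u² squared terms: (1)²·∫sin(4x)² dx = 1·π/2 = π/2.
  So ∫_0^π u² dx = π/2.
  (u')² squared terms: (4)²·∫cos(4x)² dx = 16·π/2 = 8*π.
  So ∫_0^π (u')² dx = 8*π.
||u||_{H^1}^2 = (π/2) + (8*π) = 17*π/2.


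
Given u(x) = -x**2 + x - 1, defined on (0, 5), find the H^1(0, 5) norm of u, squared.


||u||_{H^1}^2 = 3235/6

The H^1 norm (squared) on an interval (0, L) is
  ||u||_{H^1}^2 = ∫_0^L u(x)^2 dx + ∫_0^L u'(x)^2 dx.
Compute u'(x) = 1 - 2*x.
Then u(x)^2 = x**4 - 2*x**3 + 3*x**2 - 2*x + 1 and u'(x)^2 = 4*x**2 - 4*x + 1.
Integrate each monomial from 0 to 5 using ∫_0^5 c·x^n dx = c·5^(n+1)/(n+1):
  ∫_0^5 u(x)^2 dx = ∫_0^5 (x^4 - 2*x^3 + 3*x^2 - 2*x + 1) dx. Term by term:
    ∫_0^5 x^4 dx = 625;  ∫_0^5 -2*x^3 dx = -625/2;  ∫_0^5 3*x^2 dx = 125;
    ∫_0^5 -2*x dx = -25;  ∫_0^5 1 dx = 5.
  Sum: 625 − 625/2 + 125 − 25 + 5 = 835/2.
  ∫_0^5 u'(x)^2 dx = ∫_0^5 (4*x^2 - 4*x + 1) dx. Term by term:
    ∫_0^5 4*x^2 dx = 500/3;  ∫_0^5 -4*x dx = -50;  ∫_0^5 1 dx = 5.
  Sum: 500/3 − 50 + 5 = 365/3.
Adding: ||u||_{H^1}^2 = 835/2 + 365/3 = 3235/6.


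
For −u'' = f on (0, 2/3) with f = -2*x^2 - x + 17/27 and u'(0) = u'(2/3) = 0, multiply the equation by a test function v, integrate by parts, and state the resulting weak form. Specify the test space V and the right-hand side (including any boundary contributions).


V = H^1(0, 2/3) (no boundary constraint on v; u is determined up to an additive constant); weak form: ∫_0^2/3 u'v' dx = ∫_0^2/3 (-2*x^2 - x + 17/27) v dx for all v ∈ V.

Multiply both sides by a test function v and integrate from 0 to 2/3:
  ∫_0^2/3 −u''(x) v(x) dx = ∫_0^2/3 f(x) v(x) dx.
Integrate the LHS by parts once:
  ∫_0^2/3 −u'' v dx = −[u'(x) v(x)]_0^2/3 + ∫_0^2/3 u'(x) v'(x) dx.
Thus ∫_0^2/3 u'(x) v'(x) dx = ∫_0^2/3 f(x) v(x) dx + [u'(x) v(x)]_0^2/3.
Choose V so that boundary terms are either known or forced to vanish.
u has homogeneous Neumann: u'(0) = u'(2/3) = 0. So [u' v]_0^2/3 = 0·v(2/3) − 0·v(0) = 0 for any v; take V = H^1(0, 2/3).
Weak formulation: find u (satisfying any essential BC) such that ∫_0^2/3 u'(x) v'(x) dx = ∫_0^2/3 f v dx for all v ∈ V (homogeneous Neumann, so boundary terms vanish).
Substituting f(x) = -2*x^2 - x + 17/27, the right-hand side is ∫_0^2/3 (-2*x^2 - x + 17/27) v dx.
Compatibility check (pure Neumann): taking v ≡ 1 ∈ V gives 0 = ∫_0^2/3 f dx + (0) − (0), i.e. ∫_0^2/3 f dx must equal u'(0) − u'(2/3) = 0. Indeed ∫_0^2/3 (-2*x^2 - x + 17/27) dx = 0, so the data are compatible. The solution is then unique only up to an additive constant (fix it e.g. by requiring ∫_0^2/3 u dx = 0).


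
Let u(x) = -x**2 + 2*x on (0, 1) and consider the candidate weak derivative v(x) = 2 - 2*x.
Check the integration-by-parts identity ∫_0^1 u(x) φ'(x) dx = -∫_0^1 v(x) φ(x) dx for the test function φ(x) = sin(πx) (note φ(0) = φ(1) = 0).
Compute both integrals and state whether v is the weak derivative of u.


LHS = -2/π, RHS = -2/π. Yes, v = u' weakly.

u(x) = -x**2 + 2*x, classical derivative u'(x) = 2 - 2*x.
φ(x) = sin(πx), so φ'(x) = π*cos(π*x).
Note φ(0) = φ(1) = 0, so the boundary term u·φ vanishes.
LHS = ∫_0^1 u(x) φ'(x) dx = ∫_0^1 (-π*x^2*cos(π*x) + 2*π*x*cos(π*x)) dx. Term by term:
  ∫_0^1 -π*x^2*cos(π*x) dx = 2/π;  ∫_0^1 2*π*x*cos(π*x) dx = -4/π.
Sum: 2/π − 4/π = -2/π.
So LHS = -2/π.
∫_0^1 v(x) φ(x) dx = ∫_0^1 (-2*x*sin(π*x) + 2*sin(π*x)) dx. Term by term:
  ∫_0^1 2*sin(π*x) dx = 4/π;  ∫_0^1 -2*x*sin(π*x) dx = -2/π.
Sum: 4/π − 2/π = 2/π.
So RHS = -∫_0^1 v(x) φ(x) dx = -2/π.
LHS = RHS, so the identity holds for this test φ.
Moreover u is smooth here and v(x) = u'(x) = 2 - 2*x pointwise, so the identity holds for every test function. Hence v is the weak derivative of u.


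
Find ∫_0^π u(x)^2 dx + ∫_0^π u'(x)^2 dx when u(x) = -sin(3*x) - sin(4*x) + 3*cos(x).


||u||_{H^1(0,π)}^2 = -32/5 + 45*π/2

u'(x) = -3*sin(x) - 3*cos(3*x) - 4*cos(4*x).
Expand u² and (u')² and integrate term by term on (0, π), using: for integers n ≥ 1, ∫_0^π sin²(nx) dx = ∫_0^π cos²(nx) dx = π/2; for n ≠ n', ∫_0^π sin(nx)sin(n'x) dx = ∫_0^π cos(nx)cos(n'x) dx = 0; and by product-to-sum, ∫_0^π sin(nx)cos(n'x) dx = ½∫_0^π [sin((n+n')x) + sin((n−n')x)] dx, which is 0 when n+n' is even and 2n/(n²−n'²) when n+n' is odd (it need not vanish on (0, π)).
  u² squared terms: (-1)²·∫sin(3x)² dx = 1·π/2 = π/2;  (-1)²·∫sin(4x)² dx = 1·π/2 = π/2;  (3)²·∫cos(x)² dx = 9·π/2 = 9*π/2.
  u² cross terms: 2·(-1)·(-1)·∫sin(3x)·sin(4x) dx = 2·(0) = 0;  2·(-1)·(3)·∫sin(3x)·cos(x) dx = -6·(0) = 0;  2·(-1)·(3)·∫sin(4x)·cos(x) dx = -6·(8/15) = -16/5.
  So ∫_0^π u² dx = π/2 + π/2 + 9*π/2 + 0 + 0 − 16/5 = -16/5 + 11*π/2.
  (u')² squared terms: (-4)²·∫cos(4x)² dx = 16·π/2 = 8*π;  (-3)²·∫cos(3x)² dx = 9·π/2 = 9*π/2;  (-3)²·∫sin(x)² dx = 9·π/2 = 9*π/2.
  (u')² cross terms: 2·(-4)·(-3)·∫cos(4x)·cos(3x) dx = 24·(0) = 0;  2·(-4)·(-3)·∫cos(4x)·sin(x) dx = 24·(-2/15) = -16/5;  2·(-3)·(-3)·∫cos(3x)·sin(x) dx = 18·(0) = 0.
  So ∫_0^π (u')² dx = 8*π + 9*π/2 + 9*π/2 + 0 − 16/5 + 0 = -16/5 + 17*π.
||u||_{H^1}^2 = (-16/5 + 11*π/2) + (-16/5 + 17*π) = -32/5 + 45*π/2.


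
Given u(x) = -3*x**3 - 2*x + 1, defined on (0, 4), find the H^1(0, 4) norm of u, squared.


||u||_{H^1}^2 = 4259732/105

The H^1 norm (squared) on an interval (0, L) is
  ||u||_{H^1}^2 = ∫_0^L u(x)^2 dx + ∫_0^L u'(x)^2 dx.
Compute u'(x) = -9*x**2 - 2.
Then u(x)^2 = 9*x**6 + 12*x**4 - 6*x**3 + 4*x**2 - 4*x + 1 and u'(x)^2 = 81*x**4 + 36*x**2 + 4.
Integrate each monomial from 0 to 4 using ∫_0^4 c·x^n dx = c·4^(n+1)/(n+1):
  ∫_0^4 u(x)^2 dx = ∫_0^4 (9*x^6 + 12*x^4 - 6*x^3 + 4*x^2 - 4*x + 1) dx. Term by term:
    ∫_0^4 9*x^6 dx = 147456/7;  ∫_0^4 12*x^4 dx = 12288/5;  ∫_0^4 -6*x^3 dx = -384;
    ∫_0^4 4*x^2 dx = 256/3;  ∫_0^4 -4*x dx = -32;  ∫_0^4 1 dx = 4.
  Sum: 147456/7 + 12288/5 − 384 + 256/3 − 32 + 4 = 2435588/105.
  ∫_0^4 u'(x)^2 dx = ∫_0^4 (81*x^4 + 36*x^2 + 4) dx. Term by term:
    ∫_0^4 81*x^4 dx = 82944/5;  ∫_0^4 36*x^2 dx = 768;  ∫_0^4 4 dx = 16.
  Sum: 82944/5 + 768 + 16 = 86864/5.
Adding: ||u||_{H^1}^2 = 2435588/105 + 86864/5 = 4259732/105.


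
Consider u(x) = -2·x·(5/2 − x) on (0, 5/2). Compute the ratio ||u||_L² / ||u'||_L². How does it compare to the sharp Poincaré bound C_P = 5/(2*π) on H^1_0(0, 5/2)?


||u||_L² / ||u'||_L² = sqrt(10)/4 < C_P = 5/(2*π).

u(x) = -2·x·(5/2 − x), so u'(x) = 4*x - 5.
u(x) = -2·x·(5/2 − x) vanishes at x = 0 and x = 5/2, so u ∈ H^1_0(0, 5/2). Differentiate via the product rule and integrate the resulting polynomials term by term.
  ∫_0^5/2 u² dx = ∫_0^5/2 (4*x^4 - 20*x^3 + 25*x^2) dx. Term by term:
    ∫_0^5/2 4*x^4 dx = 625/8;  ∫_0^5/2 -20*x^3 dx = -3125/16;  ∫_0^5/2 25*x^2 dx = 3125/24.
  Sum: 625/8 − 3125/16 + 3125/24 = 625/48.
  ∫_0^5/2 (u')² dx = ∫_0^5/2 (16*x^2 - 40*x + 25) dx. Term by term:
    ∫_0^5/2 16*x^2 dx = 250/3;  ∫_0^5/2 -40*x dx = -125;  ∫_0^5/2 25 dx = 125/2.
  Sum: 250/3 − 125 + 125/2 = 125/6.
∫_0^5/2 u² dx = 625/48, so ||u||_L² = 25*sqrt(3)/12.
∫_0^5/2 (u')² dx = 125/6, so ||u'||_L² = 5*sqrt(30)/6.
Ratio ||u||_L² / ||u'||_L² = sqrt(10)/4.
Sharp Poincaré constant on H^1_0(0, 5/2) is C_P = L/π = 5/(2*π), achieved by sin(2*π/5·x).
A polynomial bump cannot attain the sharp Poincaré constant (only the first sine eigenfunction does), so the ratio is strictly less than C_P, consistent with ||u||_L² ≤ C_P ||u'||_L².


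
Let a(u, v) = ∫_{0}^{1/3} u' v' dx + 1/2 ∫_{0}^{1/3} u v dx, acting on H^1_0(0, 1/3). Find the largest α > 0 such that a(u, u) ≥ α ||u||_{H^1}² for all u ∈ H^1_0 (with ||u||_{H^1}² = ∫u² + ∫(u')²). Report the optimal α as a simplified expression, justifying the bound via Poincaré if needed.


α = (1 + 18*π^2)/(2*(1 + 9*π^2))

Coercivity of a(·,·) on H^1_0(0, 1/3) means a(u, u) ≥ α ||u||_{H^1}² for every u ∈ H^1_0.
The interval has length L = 1/3, and Poincaré/coercivity depend only on L. Here a(u, u) = ∫(u')² + (1/2)·∫u².
Here 0 < c = 1/2 < 1. The condition a(u,u) ≥ α||u||_{H^1}² reads (1−α)∫(u')² ≥ (α−c)∫u². Any admissible α is ≤ 1 (rapidly oscillating u have ∫u²/∫(u')² → 0), and α = 1 would force 0 ≥ (1−c)∫u², impossible since c < 1; so 1−α > 0. By the sharp Poincaré inequality on H^1_0 of an interval of length L, ∫(u')² ≥ (π/L)²∫u² with equality for the first sine mode sin(π(x−x₀)/L) (x₀ the left endpoint), so the inequality holds for all u iff (1−α)(π/L)² ≥ α − c, i.e. α ≤ ((π/L)² + c)/((π/L)² + 1) = (1 + c(L/π)²)/(1 + (L/π)²). With (π/L)² = 9*π^2 and c = 1/2, the largest admissible constant is α = ((π/L)² + c)/((π/L)² + 1).
Simplifying, α = (1 + 18*π^2)/(2*(1 + 9*π^2)).


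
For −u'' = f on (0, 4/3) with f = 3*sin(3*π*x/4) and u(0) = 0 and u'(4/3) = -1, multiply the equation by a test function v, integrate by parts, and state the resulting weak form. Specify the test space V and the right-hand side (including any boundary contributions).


V = {v ∈ H^1(0, 4/3) : v(0) = 0} (test functions vanish at x = 0 where u is specified); weak form: ∫_0^4/3 u'v' dx = ∫_0^4/3 (3*sin(3*π*x/4)) v dx − v(4/3) for all v ∈ V.

Multiply both sides by a test function v and integrate from 0 to 4/3:
  ∫_0^4/3 −u''(x) v(x) dx = ∫_0^4/3 f(x) v(x) dx.
Integrate the LHS by parts once:
  ∫_0^4/3 −u'' v dx = −[u'(x) v(x)]_0^4/3 + ∫_0^4/3 u'(x) v'(x) dx.
Thus ∫_0^4/3 u'(x) v'(x) dx = ∫_0^4/3 f(x) v(x) dx + [u'(x) v(x)]_0^4/3.
Choose V so that boundary terms are either known or forced to vanish.
Mixed BC: u(0) = 0 (Dirichlet) and u'(4/3) = -1 (Neumann). Define V = {v ∈ H^1(0, 4/3) : v(0) = 0}. Then [u' v]_0^4/3 = u'(4/3)·v(4/3) − u'(0)·0 = − v(4/3).
Weak formulation: find u (satisfying any essential BC) such that ∫_0^4/3 u'(x) v'(x) dx = ∫_0^4/3 f v dx − v(4/3) for all v ∈ V (Dirichlet at 0 absorbed into V; Neumann datum at x = 4/3 contributes the boundary term).
Substituting f(x) = 3*sin(3*π*x/4), the right-hand side is ∫_0^4/3 (3*sin(3*π*x/4)) v dx − v(4/3).


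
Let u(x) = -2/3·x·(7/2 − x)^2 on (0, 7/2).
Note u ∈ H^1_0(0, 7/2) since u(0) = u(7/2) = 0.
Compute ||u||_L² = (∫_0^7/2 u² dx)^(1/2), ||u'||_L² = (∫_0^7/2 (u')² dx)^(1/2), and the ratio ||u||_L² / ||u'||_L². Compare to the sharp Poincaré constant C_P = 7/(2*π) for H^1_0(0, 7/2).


||u||_L² / ||u'||_L² = sqrt(14)/4 < C_P = 7/(2*π).

u(x) = -2/3·x·(7/2 − x)^2, so u'(x) = (7 - 6*x)*(2*x - 7)/6.
u(x) = -2/3·x·(7/2 − x)^2 vanishes at x = 0 and x = 7/2, so u ∈ H^1_0(0, 7/2). Differentiate via the product rule and integrate the resulting polynomials term by term.
  ∫_0^7/2 u² dx = ∫_0^7/2 (4*x^6/9 - 56*x^5/9 + 98*x^4/3 - 686*x^3/9 + 2401*x^2/36) dx. Term by term:
    ∫_0^7/2 4*x^6/9 dx = 117649/288;  ∫_0^7/2 -56*x^5/9 dx = -823543/432;  ∫_0^7/2 98*x^4/3 dx = 823543/240;
    ∫_0^7/2 -686*x^3/9 dx = -823543/288;  ∫_0^7/2 2401*x^2/36 dx = 823543/864.
  Sum: 117649/288 − 823543/432 + 823543/240 − 823543/288 + 823543/864 = 117649/4320.
  ∫_0^7/2 (u')² dx = ∫_0^7/2 (4*x^4 - 112*x^3/3 + 1078*x^2/9 - 1372*x/9 + 2401/36) dx. Term by term:
    ∫_0^7/2 4*x^4 dx = 16807/40;  ∫_0^7/2 -112*x^3/3 dx = -16807/12;  ∫_0^7/2 1078*x^2/9 dx = 184877/108;
    ∫_0^7/2 -1372*x/9 dx = -16807/18;  ∫_0^7/2 2401/36 dx = 16807/72.
  Sum: 16807/40 − 16807/12 + 184877/108 − 16807/18 + 16807/72 = 16807/540.
∫_0^7/2 u² dx = 117649/4320, so ||u||_L² = 343*sqrt(30)/360.
∫_0^7/2 (u')² dx = 16807/540, so ||u'||_L² = 49*sqrt(105)/90.
Ratio ||u||_L² / ||u'||_L² = sqrt(14)/4.
Sharp Poincaré constant on H^1_0(0, 7/2) is C_P = L/π = 7/(2*π), achieved by sin(2*π/7·x).
A polynomial bump cannot attain the sharp Poincaré constant (only the first sine eigenfunction does), so the ratio is strictly less than C_P, consistent with ||u||_L² ≤ C_P ||u'||_L².


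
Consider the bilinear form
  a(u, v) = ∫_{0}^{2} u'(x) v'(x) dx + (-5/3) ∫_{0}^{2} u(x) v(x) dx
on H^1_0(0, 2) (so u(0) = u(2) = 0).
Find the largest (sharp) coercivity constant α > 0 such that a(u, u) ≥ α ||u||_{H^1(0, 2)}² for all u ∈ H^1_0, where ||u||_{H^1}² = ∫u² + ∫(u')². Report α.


α = (-20/3 + π^2)/(4 + π^2)

Coercivity of a(·,·) on H^1_0(0, 2) means a(u, u) ≥ α ||u||_{H^1}² for every u ∈ H^1_0.
The interval has length L = 2, and Poincaré/coercivity depend only on L. Here a(u, u) = ∫(u')² + (-5/3)·∫u².
Here c = -5/3 < 0 with |c| < (π/L)² = π^2/4, so coercivity still holds. The condition a(u,u) ≥ α||u||_{H^1}² reads (1−α)∫(u')² ≥ (α−c)∫u². Any admissible α is ≤ 1 (rapidly oscillating u have ∫u²/∫(u')² → 0), and α = 1 would force 0 ≥ (1−c)∫u², impossible since c < 1; so 1−α > 0. By the sharp Poincaré inequality on H^1_0 of an interval of length L, ∫(u')² ≥ (π/L)²∫u² with equality for the first sine mode sin(π(x−x₀)/L) (x₀ the left endpoint), so the inequality holds for all u iff (1−α)(π/L)² ≥ α − c, i.e. α ≤ ((π/L)² + c)/((π/L)² + 1) = (1 + c(L/π)²)/(1 + (L/π)²). (Direct route, valid since c ≤ 0: Poincaré gives c∫u² ≥ c(L/π)²∫(u')², so a(u,u) ≥ (1 + c(L/π)²)∫(u')², while ||u||_{H^1}² ≤ (1 + (L/π)²)∫(u')²; dividing yields the same α.) With (π/L)² = π^2/4 and c = -5/3, the largest admissible constant is α = ((π/L)² + c)/((π/L)² + 1).
Simplifying, α = (-20/3 + π^2)/(4 + π^2).


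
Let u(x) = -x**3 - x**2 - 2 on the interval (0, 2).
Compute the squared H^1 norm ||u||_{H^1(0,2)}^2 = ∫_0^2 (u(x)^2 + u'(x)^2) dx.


||u||_{H^1}^2 = 4136/21

The H^1 norm (squared) on an interval (0, L) is
  ||u||_{H^1}^2 = ∫_0^L u(x)^2 dx + ∫_0^L u'(x)^2 dx.
Compute u'(x) = -3*x**2 - 2*x.
Then u(x)^2 = x**6 + 2*x**5 + x**4 + 4*x**3 + 4*x**2 + 4 and u'(x)^2 = 9*x**4 + 12*x**3 + 4*x**2.
Integrate each monomial from 0 to 2 using ∫_0^2 c·x^n dx = c·2^(n+1)/(n+1):
  ∫_0^2 u(x)^2 dx = ∫_0^2 (x^6 + 2*x^5 + x^4 + 4*x^3 + 4*x^2 + 4) dx. Term by term:
    ∫_0^2 x^6 dx = 128/7;  ∫_0^2 2*x^5 dx = 64/3;  ∫_0^2 x^4 dx = 32/5;
    ∫_0^2 4*x^3 dx = 16;  ∫_0^2 4*x^2 dx = 32/3;  ∫_0^2 4 dx = 8.
  Sum: 128/7 + 64/3 + 32/5 + 16 + 32/3 + 8 = 2824/35.
  ∫_0^2 u'(x)^2 dx = ∫_0^2 (9*x^4 + 12*x^3 + 4*x^2) dx. Term by term:
    ∫_0^2 9*x^4 dx = 288/5;  ∫_0^2 12*x^3 dx = 48;  ∫_0^2 4*x^2 dx = 32/3.
  Sum: 288/5 + 48 + 32/3 = 1744/15.
Adding: ||u||_{H^1}^2 = 2824/35 + 1744/15 = 4136/21.


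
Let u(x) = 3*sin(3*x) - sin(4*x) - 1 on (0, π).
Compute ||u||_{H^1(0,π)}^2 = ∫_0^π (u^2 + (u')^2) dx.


||u||_{H^1(0,π)}^2 = -4 + 109*π/2

u'(x) = 9*cos(3*x) - 4*cos(4*x).
Expand u² and (u')² and integrate term by term on (0, π), using: for integers n ≥ 1, ∫_0^π sin²(nx) dx = ∫_0^π cos²(nx) dx = π/2; for n ≠ n', ∫_0^π sin(nx)sin(n'x) dx = ∫_0^π cos(nx)cos(n'x) dx = 0; and by product-to-sum, ∫_0^π sin(nx)cos(n'x) dx = ½∫_0^π [sin((n+n')x) + sin((n−n')x)] dx, which is 0 when n+n' is even and 2n/(n²−n'²) when n+n' is odd (it need not vanish on (0, π)). For the constant mode: ∫_0^π 1 dx = π, ∫_0^π cos(nx) dx = 0, ∫_0^π sin(nx) dx = (1−(−1)^n)/n.
  u² squared terms: (-1)²·∫1 dx = 1·π = π;  (-1)²·∫sin(4x)² dx = 1·π/2 = π/2;  (3)²·∫sin(3x)² dx = 9·π/2 = 9*π/2.
  u² cross terms: 2·(-1)·(-1)·∫1·sin(4x) dx = 2·(0) = 0;  2·(-1)·(3)·∫1·sin(3x) dx = -6·(2/3) = -4;  2·(-1)·(3)·∫sin(4x)·sin(3x) dx = -6·(0) = 0.
  So ∫_0^π u² dx = π + π/2 + 9*π/2 + 0 − 4 + 0 = -4 + 6*π.
  (u')² squared terms: (-4)²·∫cos(4x)² dx = 16·π/2 = 8*π;  (9)²·∫cos(3x)² dx = 81·π/2 = 81*π/2.
  (u')² cross terms: 2·(-4)·(9)·∫cos(4x)·cos(3x) dx = -72·(0) = 0.
  So ∫_0^π (u')² dx = 8*π + 81*π/2 + 0 = 97*π/2.
||u||_{H^1}^2 = (-4 + 6*π) + (97*π/2) = -4 + 109*π/2.


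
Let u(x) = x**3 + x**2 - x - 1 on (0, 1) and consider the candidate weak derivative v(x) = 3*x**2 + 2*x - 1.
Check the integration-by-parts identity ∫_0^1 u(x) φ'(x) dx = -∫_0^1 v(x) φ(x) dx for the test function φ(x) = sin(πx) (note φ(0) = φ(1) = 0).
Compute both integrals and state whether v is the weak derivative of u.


LHS = -3/π + 12/π^3, RHS = -3/π + 12/π^3. Yes, v = u' weakly.

u(x) = x**3 + x**2 - x - 1, classical derivative u'(x) = 3*x**2 + 2*x - 1.
φ(x) = sin(πx), so φ'(x) = π*cos(π*x).
Note φ(0) = φ(1) = 0, so the boundary term u·φ vanishes.
LHS = ∫_0^1 u(x) φ'(x) dx = ∫_0^1 (π*x^3*cos(π*x) + π*x^2*cos(π*x) - π*x*cos(π*x) - π*cos(π*x)) dx. Term by term:
  ∫_0^1 -π*cos(π*x) dx = 0;  ∫_0^1 π*x^2*cos(π*x) dx = -2/π;  ∫_0^1 π*x^3*cos(π*x) dx = -3/π + 12/π^3;
  ∫_0^1 -π*x*cos(π*x) dx = 2/π.
Sum: 0 − 2/π + -3/π + 12/π^3 + 2/π = -3/π + 12/π^3.
So LHS = -3/π + 12/π^3.
∫_0^1 v(x) φ(x) dx = ∫_0^1 (3*x^2*sin(π*x) + 2*x*sin(π*x) - sin(π*x)) dx. Term by term:
  ∫_0^1 -sin(π*x) dx = -2/π;  ∫_0^1 2*x*sin(π*x) dx = 2/π;  ∫_0^1 3*x^2*sin(π*x) dx = -12/π^3 + 3/π.
Sum: -2/π + 2/π + -12/π^3 + 3/π = -12/π^3 + 3/π.
So RHS = -∫_0^1 v(x) φ(x) dx = -3/π + 12/π^3.
LHS = RHS, so the identity holds for this test φ.
Moreover u is smooth here and v(x) = u'(x) = 3*x**2 + 2*x - 1 pointwise, so the identity holds for every test function. Hence v is the weak derivative of u.


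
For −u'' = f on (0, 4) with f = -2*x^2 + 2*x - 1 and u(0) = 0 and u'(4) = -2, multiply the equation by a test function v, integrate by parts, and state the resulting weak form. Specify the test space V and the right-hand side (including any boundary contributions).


V = {v ∈ H^1(0, 4) : v(0) = 0} (test functions vanish at x = 0 where u is specified); weak form: ∫_0^4 u'v' dx = ∫_0^4 (-2*x^2 + 2*x - 1) v dx − 2·v(4) for all v ∈ V.

Multiply both sides by a test function v and integrate from 0 to 4:
  ∫_0^4 −u''(x) v(x) dx = ∫_0^4 f(x) v(x) dx.
Integrate the LHS by parts once:
  ∫_0^4 −u'' v dx = −[u'(x) v(x)]_0^4 + ∫_0^4 u'(x) v'(x) dx.
Thus ∫_0^4 u'(x) v'(x) dx = ∫_0^4 f(x) v(x) dx + [u'(x) v(x)]_0^4.
Choose V so that boundary terms are either known or forced to vanish.
Mixed BC: u(0) = 0 (Dirichlet) and u'(4) = -2 (Neumann). Define V = {v ∈ H^1(0, 4) : v(0) = 0}. Then [u' v]_0^4 = u'(4)·v(4) − u'(0)·0 = − 2·v(4).
Weak formulation: find u (satisfying any essential BC) such that ∫_0^4 u'(x) v'(x) dx = ∫_0^4 f v dx − 2·v(4) for all v ∈ V (Dirichlet at 0 absorbed into V; Neumann datum at x = 4 contributes the boundary term).
Substituting f(x) = -2*x^2 + 2*x - 1, the right-hand side is ∫_0^4 (-2*x^2 + 2*x - 1) v dx − 2·v(4).


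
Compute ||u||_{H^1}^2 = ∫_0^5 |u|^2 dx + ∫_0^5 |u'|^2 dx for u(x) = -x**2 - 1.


||u||_{H^1}^2 = 880

The H^1 norm (squared) on an interval (0, L) is
  ||u||_{H^1}^2 = ∫_0^L u(x)^2 dx + ∫_0^L u'(x)^2 dx.
Compute u'(x) = -2*x.
Then u(x)^2 = x**4 + 2*x**2 + 1 and u'(x)^2 = 4*x**2.
Integrate each monomial from 0 to 5 using ∫_0^5 c·x^n dx = c·5^(n+1)/(n+1):
  ∫_0^5 u(x)^2 dx = ∫_0^5 (x^4 + 2*x^2 + 1) dx. Term by term:
    ∫_0^5 x^4 dx = 625;  ∫_0^5 2*x^2 dx = 250/3;  ∫_0^5 1 dx = 5.
  Sum: 625 + 250/3 + 5 = 2140/3.
  ∫_0^5 u'(x)^2 dx = ∫_0^5 (4*x^2) dx. Term by term:
    ∫_0^5 4*x^2 dx = 500/3.
Adding: ||u||_{H^1}^2 = 2140/3 + 500/3 = 880.


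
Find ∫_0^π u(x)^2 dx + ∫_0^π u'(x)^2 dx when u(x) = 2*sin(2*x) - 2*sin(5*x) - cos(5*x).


||u||_{H^1(0,π)}^2 = 416/21 + 75*π

u'(x) = 5*sin(5*x) + 4*cos(2*x) - 10*cos(5*x).
Expand u² and (u')² and integrate term by term on (0, π), using: for integers n ≥ 1, ∫_0^π sin²(nx) dx = ∫_0^π cos²(nx) dx = π/2; for n ≠ n', ∫_0^π sin(nx)sin(n'x) dx = ∫_0^π cos(nx)cos(n'x) dx = 0; and by product-to-sum, ∫_0^π sin(nx)cos(n'x) dx = ½∫_0^π [sin((n+n')x) + sin((n−n')x)] dx, which is 0 when n+n' is even and 2n/(n²−n'²) when n+n' is odd (it need not vanish on (0, π)).
  u² squared terms: (-1)²·∫cos(5x)² dx = 1·π/2 = π/2;  (-2)²·∫sin(5x)² dx = 4·π/2 = 2*π;  (2)²·∫sin(2x)² dx = 4·π/2 = 2*π.
  u² cross terms: 2·(-1)·(-2)·∫cos(5x)·sin(5x) dx = 4·(0) = 0;  2·(-1)·(2)·∫cos(5x)·sin(2x) dx = -4·(-4/21) = 16/21;  2·(-2)·(2)·∫sin(5x)·sin(2x) dx = -8·(0) = 0.
  So ∫_0^π u² dx = π/2 + 2*π + 2*π + 0 + 16/21 + 0 = 16/21 + 9*π/2.
  (u')² squared terms: (-10)²·∫cos(5x)² dx = 100·π/2 = 50*π;  (4)²·∫cos(2x)² dx = 16·π/2 = 8*π;  (5)²·∫sin(5x)² dx = 25·π/2 = 25*π/2.
  (u')² cross terms: 2·(-10)·(4)·∫cos(5x)·cos(2x) dx = -80·(0) = 0;  2·(-10)·(5)·∫cos(5x)·sin(5x) dx = -100·(0) = 0;  2·(4)·(5)·∫cos(2x)·sin(5x) dx = 40·(10/21) = 400/21.
  So ∫_0^π (u')² dx = 50*π + 8*π + 25*π/2 + 0 + 0 + 400/21 = 400/21 + 141*π/2.
||u||_{H^1}^2 = (16/21 + 9*π/2) + (400/21 + 141*π/2) = 416/21 + 75*π.
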